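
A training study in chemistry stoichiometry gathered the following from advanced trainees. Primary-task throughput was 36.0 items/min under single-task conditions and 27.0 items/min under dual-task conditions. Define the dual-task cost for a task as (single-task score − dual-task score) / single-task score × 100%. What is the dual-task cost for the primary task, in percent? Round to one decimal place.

Cost = (36.0 − 27.0) / 36.0 × 100%
     = 9.0000 / 36.0 × 100% = 25.0000%.
≈ 25.0%.

25.0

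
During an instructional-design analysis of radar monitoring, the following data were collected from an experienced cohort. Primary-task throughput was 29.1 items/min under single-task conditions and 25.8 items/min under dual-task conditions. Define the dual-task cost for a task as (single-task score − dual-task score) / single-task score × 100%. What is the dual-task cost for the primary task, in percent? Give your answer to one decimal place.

11.3

Cost = (29.1 − 25.8) / 29.1 × 100%
     = 3.3000 / 29.1 × 100% = 11.3402%.
≈ 11.3%.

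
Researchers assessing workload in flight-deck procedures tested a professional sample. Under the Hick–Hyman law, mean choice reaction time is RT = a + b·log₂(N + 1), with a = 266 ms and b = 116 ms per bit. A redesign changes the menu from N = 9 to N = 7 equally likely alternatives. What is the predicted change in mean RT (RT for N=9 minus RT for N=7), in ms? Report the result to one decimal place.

37.3

RT(9) = 266 + 116·log₂(10) = 266 + 116·3.3219 = 651.3404 ms.
RT(7) = 266 + 116·log₂(8) = 266 + 116·3.0000 = 614.0000 ms.
Difference = 651.3404 − 614.0000 = 37.3404 ≈ 37.3 ms.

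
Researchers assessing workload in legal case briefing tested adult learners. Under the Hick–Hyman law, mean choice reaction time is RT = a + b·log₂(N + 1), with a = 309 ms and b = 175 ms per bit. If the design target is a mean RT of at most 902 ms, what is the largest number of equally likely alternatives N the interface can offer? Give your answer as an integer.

Set 309 + 175·log₂(N + 1) ≤ 902.
log₂(N + 1) ≤ (902 − 309) / 175 = 3.3886.
N + 1 ≤ 2^3.3886 = 10.4730.
N ≤ 9.4730, so the largest integer N is 9.

9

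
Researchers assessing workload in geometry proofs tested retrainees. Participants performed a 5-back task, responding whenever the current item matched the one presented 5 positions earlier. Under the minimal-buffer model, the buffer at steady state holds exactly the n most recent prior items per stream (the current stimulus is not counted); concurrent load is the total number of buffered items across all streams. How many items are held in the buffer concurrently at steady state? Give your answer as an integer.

The buffer holds the 5 most recent prior items.
Steady-state concurrent load = 5 items.

5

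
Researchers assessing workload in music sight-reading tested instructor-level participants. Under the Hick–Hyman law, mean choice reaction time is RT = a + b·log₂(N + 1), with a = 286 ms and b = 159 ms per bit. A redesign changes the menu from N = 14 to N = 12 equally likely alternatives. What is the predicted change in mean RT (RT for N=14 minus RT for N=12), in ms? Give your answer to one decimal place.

32.8

RT(14) = 286 + 159·log₂(15) = 286 + 159·3.9069 = 907.1971 ms.
RT(12) = 286 + 159·log₂(13) = 286 + 159·3.7004 = 874.3636 ms.
Difference = 907.1971 − 874.3636 = 32.8335 ≈ 32.8 ms.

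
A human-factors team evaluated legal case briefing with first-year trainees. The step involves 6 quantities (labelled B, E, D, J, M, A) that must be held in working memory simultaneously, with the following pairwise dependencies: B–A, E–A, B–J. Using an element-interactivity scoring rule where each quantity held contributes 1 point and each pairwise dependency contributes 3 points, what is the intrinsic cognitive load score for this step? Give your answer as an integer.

15

Count of quantities held simultaneously: 6.
Count of pairwise dependencies listed: 3.
Element contribution: 6 × 1 = 6.
Interaction contribution: 3 × 3 = 9.
Intrinsic load = 6 + 9 = 15.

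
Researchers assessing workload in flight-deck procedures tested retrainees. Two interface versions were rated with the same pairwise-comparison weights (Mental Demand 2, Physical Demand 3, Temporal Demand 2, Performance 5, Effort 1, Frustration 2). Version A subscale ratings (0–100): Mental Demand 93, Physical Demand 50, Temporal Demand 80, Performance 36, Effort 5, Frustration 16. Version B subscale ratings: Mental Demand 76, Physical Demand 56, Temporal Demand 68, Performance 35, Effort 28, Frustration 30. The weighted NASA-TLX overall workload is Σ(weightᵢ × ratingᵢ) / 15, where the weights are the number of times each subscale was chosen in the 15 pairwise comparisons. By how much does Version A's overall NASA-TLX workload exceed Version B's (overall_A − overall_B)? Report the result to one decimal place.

Version A weighted sum = 2·93 + 3·50 + 2·80 + 5·36 + 1·5 + 2·16 = 186 + 150 + 160 + 180 + 5 + 32 = 713; overall_A = 713/15 = 47.5333.
Version B weighted sum = 2·76 + 3·56 + 2·68 + 5·35 + 1·28 + 2·30 = 152 + 168 + 136 + 175 + 28 + 60 = 719; overall_B = 719/15 = 47.9333.
Difference = 47.5333 − 47.9333 = -0.4000 ≈ -0.4.

-0.4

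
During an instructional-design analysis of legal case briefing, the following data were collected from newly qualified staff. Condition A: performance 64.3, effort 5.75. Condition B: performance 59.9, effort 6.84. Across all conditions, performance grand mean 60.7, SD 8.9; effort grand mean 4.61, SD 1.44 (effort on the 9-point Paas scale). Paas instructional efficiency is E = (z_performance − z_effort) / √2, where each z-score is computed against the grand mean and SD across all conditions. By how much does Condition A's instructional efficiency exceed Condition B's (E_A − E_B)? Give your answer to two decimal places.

0.88

Condition A: z_P = (64.3 − 60.7)/8.9 = 0.4045; z_E = (5.75 − 4.61)/1.44 = 0.7917; E_A = (0.4045 − 0.7917)/√2 = -0.2738.
Condition B: z_P = (59.9 − 60.7)/8.9 = -0.0899; z_E = (6.84 − 4.61)/1.44 = 1.5486; E_B = (-0.0899 − 1.5486)/√2 = -1.1586.
E_A − E_B = -0.2738 − (-1.1586) = 0.8848 ≈ 0.88.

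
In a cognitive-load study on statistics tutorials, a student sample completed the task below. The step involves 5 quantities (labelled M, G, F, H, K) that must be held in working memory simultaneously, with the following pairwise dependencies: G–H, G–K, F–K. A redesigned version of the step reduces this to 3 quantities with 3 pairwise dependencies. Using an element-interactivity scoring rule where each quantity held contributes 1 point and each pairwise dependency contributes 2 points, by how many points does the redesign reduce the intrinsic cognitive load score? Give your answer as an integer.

2

Original: 5 × 1 + 3 × 2 = 5 + 6 = 11.
Redesigned: 3 × 1 + 3 × 2 = 3 + 6 = 9.
Reduction = 11 − 9 = 2.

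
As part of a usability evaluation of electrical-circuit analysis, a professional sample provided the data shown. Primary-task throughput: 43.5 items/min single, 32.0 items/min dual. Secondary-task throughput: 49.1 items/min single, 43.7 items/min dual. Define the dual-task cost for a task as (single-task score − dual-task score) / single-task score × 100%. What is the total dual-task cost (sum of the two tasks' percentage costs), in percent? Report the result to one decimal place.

37.4

Primary cost = (43.5 − 32.0) / 43.5 × 100% = 26.4368%.
Secondary cost = (49.1 − 43.7) / 49.1 × 100% = 10.9980%.
Total = 26.4368% + 10.9980% = 37.4348% ≈ 37.4%.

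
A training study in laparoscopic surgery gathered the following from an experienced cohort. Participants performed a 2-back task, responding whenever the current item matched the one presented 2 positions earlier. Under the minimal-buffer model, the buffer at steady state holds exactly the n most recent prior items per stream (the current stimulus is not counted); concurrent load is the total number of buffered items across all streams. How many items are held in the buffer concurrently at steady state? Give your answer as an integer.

2

The buffer holds the 2 most recent prior items.
Steady-state concurrent load = 2 items.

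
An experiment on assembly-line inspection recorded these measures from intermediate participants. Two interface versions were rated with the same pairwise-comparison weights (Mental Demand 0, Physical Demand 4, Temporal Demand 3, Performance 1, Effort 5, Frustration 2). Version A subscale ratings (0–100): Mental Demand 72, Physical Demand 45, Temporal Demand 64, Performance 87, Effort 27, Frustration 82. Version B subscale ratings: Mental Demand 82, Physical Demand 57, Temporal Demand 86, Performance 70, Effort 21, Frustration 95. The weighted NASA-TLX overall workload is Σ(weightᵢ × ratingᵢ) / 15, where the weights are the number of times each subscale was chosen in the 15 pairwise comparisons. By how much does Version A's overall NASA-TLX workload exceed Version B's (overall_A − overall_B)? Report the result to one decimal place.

-6.2

Version A weighted sum = 0·72 + 4·45 + 3·64 + 1·87 + 5·27 + 2·82 = 0 + 180 + 192 + 87 + 135 + 164 = 758; overall_A = 758/15 = 50.5333.
Version B weighted sum = 0·82 + 4·57 + 3·86 + 1·70 + 5·21 + 2·95 = 0 + 228 + 258 + 70 + 105 + 190 = 851; overall_B = 851/15 = 56.7333.
Difference = 50.5333 − 56.7333 = -6.2000 ≈ -6.2.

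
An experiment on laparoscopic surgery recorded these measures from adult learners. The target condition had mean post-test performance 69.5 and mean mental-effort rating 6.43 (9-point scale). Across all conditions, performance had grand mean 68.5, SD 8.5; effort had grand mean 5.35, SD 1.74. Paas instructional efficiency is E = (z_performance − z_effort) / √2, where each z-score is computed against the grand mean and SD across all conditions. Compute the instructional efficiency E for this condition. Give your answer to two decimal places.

-0.36

z_performance = (69.5 − 68.5) / 8.5 = 1.0000 / 8.5 = 0.1176.
z_effort = (6.43 − 5.35) / 1.74 = 1.0800 / 1.74 = 0.6207.
z_P − z_E = 0.1176 − 0.6207 = -0.5031.
E = -0.5031 / √2 = -0.5031 / 1.41421 = -0.3557 ≈ -0.36.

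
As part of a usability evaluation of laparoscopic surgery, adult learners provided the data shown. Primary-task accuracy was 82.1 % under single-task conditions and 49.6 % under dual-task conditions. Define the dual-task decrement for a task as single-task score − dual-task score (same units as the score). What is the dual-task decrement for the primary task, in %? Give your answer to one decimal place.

Decrement = 82.1 − 49.6 = 32.5000 % ≈ 32.5 %.

32.5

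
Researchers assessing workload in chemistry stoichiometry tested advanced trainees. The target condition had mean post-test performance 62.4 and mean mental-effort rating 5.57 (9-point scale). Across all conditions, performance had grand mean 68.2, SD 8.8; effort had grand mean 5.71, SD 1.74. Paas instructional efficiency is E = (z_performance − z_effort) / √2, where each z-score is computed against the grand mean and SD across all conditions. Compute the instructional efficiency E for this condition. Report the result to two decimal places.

z_performance = (62.4 − 68.2) / 8.8 = -5.8000 / 8.8 = -0.6591.
z_effort = (5.57 − 5.71) / 1.74 = -0.1400 / 1.74 = -0.0805.
z_P − z_E = -0.6591 − (-0.0805) = -0.5786.
E = -0.5786 / √2 = -0.5786 / 1.41421 = -0.4091 ≈ -0.41.

-0.41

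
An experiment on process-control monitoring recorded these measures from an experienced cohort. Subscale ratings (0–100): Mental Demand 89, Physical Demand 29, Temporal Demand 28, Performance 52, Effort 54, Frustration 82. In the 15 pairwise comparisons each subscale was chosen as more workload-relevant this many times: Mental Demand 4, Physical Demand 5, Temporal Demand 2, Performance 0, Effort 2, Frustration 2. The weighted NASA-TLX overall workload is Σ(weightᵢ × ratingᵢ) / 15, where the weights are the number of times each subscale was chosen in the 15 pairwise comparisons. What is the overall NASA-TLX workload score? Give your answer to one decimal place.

55.3

The tallies are the weights (they sum to 15).
Weighted sum = 4·89 + 5·29 + 2·28 + 0·52 + 2·54 + 2·82
            = 356 + 145 + 56 + 0 + 108 + 164 = 829.
Overall workload = 829 / 15 = 55.2667 ≈ 55.3.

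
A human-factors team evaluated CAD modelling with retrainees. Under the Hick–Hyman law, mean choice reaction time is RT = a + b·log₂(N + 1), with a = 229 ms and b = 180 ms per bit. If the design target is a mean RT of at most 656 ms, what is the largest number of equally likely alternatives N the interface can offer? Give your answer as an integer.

Set 229 + 180·log₂(N + 1) ≤ 656.
log₂(N + 1) ≤ (656 − 229) / 180 = 2.3722.
N + 1 ≤ 2^2.3722 = 5.1773.
N ≤ 4.1773, so the largest integer N is 4.

4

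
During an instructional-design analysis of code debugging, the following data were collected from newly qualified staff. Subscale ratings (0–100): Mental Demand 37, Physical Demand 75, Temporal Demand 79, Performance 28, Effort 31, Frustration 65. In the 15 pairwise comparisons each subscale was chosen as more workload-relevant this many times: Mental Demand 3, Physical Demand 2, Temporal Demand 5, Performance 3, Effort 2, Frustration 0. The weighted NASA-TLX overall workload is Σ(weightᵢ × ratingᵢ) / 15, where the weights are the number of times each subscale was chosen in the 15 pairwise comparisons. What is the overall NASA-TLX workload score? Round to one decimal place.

The tallies are the weights (they sum to 15).
Weighted sum = 3·37 + 2·75 + 5·79 + 3·28 + 2·31 + 0·65
            = 111 + 150 + 395 + 84 + 62 + 0 = 802.
Overall workload = 802 / 15 = 53.4667 ≈ 53.5.

53.5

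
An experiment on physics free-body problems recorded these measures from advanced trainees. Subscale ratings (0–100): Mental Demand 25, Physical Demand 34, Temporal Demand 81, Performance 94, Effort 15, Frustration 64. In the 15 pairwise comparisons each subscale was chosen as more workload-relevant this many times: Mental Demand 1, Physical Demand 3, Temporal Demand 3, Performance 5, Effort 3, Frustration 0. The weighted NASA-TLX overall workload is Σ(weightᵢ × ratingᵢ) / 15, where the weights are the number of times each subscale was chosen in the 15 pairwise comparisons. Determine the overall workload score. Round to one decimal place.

The tallies are the weights (they sum to 15).
Weighted sum = 1·25 + 3·34 + 3·81 + 5·94 + 3·15 + 0·64
            = 25 + 102 + 243 + 470 + 45 + 0 = 885.
Overall workload = 885 / 15 = 59.0000 ≈ 59.0.

59.0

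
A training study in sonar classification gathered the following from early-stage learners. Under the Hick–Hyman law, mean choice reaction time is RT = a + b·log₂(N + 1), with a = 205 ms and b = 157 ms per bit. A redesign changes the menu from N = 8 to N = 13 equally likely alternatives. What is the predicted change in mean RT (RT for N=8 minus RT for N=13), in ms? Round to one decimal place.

-100.1

RT(8) = 205 + 157·log₂(9) = 205 + 157·3.1699 = 702.6743 ms.
RT(13) = 205 + 157·log₂(14) = 205 + 157·3.8074 = 802.7618 ms.
Difference = 702.6743 − 802.7618 = -100.0875 ≈ -100.1 ms.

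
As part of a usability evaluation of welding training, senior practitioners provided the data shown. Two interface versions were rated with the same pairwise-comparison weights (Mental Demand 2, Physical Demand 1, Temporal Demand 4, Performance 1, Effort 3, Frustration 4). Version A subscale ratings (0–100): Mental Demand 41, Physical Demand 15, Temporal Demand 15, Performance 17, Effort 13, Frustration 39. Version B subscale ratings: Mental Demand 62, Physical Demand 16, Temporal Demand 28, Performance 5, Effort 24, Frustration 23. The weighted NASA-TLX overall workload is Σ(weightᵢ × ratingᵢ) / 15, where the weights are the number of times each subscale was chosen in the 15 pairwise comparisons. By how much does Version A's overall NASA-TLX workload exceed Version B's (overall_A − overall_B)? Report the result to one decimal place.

Version A weighted sum = 2·41 + 1·15 + 4·15 + 1·17 + 3·13 + 4·39 = 82 + 15 + 60 + 17 + 39 + 156 = 369; overall_A = 369/15 = 24.6000.
Version B weighted sum = 2·62 + 1·16 + 4·28 + 1·5 + 3·24 + 4·23 = 124 + 16 + 112 + 5 + 72 + 92 = 421; overall_B = 421/15 = 28.0667.
Difference = 24.6000 − 28.0667 = -3.4667 ≈ -3.5.

-3.5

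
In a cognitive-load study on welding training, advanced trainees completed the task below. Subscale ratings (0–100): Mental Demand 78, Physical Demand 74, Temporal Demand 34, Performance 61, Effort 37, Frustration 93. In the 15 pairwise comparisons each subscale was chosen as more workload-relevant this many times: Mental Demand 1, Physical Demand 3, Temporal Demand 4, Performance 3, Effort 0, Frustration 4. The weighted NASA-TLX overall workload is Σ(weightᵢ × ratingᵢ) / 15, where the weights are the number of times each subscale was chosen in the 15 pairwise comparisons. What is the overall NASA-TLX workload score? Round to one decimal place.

The tallies are the weights (they sum to 15).
Weighted sum = 1·78 + 3·74 + 4·34 + 3·61 + 0·37 + 4·93
            = 78 + 222 + 136 + 183 + 0 + 372 = 991.
Overall workload = 991 / 15 = 66.0667 ≈ 66.1.

66.1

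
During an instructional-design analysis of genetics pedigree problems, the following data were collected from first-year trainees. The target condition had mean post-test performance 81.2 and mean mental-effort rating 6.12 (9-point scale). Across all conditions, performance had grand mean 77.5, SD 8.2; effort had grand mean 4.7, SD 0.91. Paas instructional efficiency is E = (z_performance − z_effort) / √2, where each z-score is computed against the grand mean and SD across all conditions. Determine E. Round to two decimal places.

z_performance = (81.2 − 77.5) / 8.2 = 3.7000 / 8.2 = 0.4512.
z_effort = (6.12 − 4.7) / 0.91 = 1.4200 / 0.91 = 1.5604.
z_P − z_E = 0.4512 − 1.5604 = -1.1092.
E = -1.1092 / √2 = -1.1092 / 1.41421 = -0.7843 ≈ -0.78.

-0.78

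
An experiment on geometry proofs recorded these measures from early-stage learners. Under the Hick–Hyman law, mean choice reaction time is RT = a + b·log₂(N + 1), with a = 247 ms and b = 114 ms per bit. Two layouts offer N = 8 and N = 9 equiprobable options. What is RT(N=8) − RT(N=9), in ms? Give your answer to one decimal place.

RT(8) = 247 + 114·log₂(9) = 247 + 114·3.1699 = 608.3686 ms.
RT(9) = 247 + 114·log₂(10) = 247 + 114·3.3219 = 625.6966 ms.
Difference = 608.3686 − 625.6966 = -17.3280 ≈ -17.3 ms.

-17.3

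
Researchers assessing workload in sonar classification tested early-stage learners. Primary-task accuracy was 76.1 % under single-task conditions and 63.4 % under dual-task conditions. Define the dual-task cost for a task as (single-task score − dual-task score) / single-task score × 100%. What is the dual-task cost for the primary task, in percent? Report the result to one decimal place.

16.7

Cost = (76.1 − 63.4) / 76.1 × 100%
     = 12.7000 / 76.1 × 100% = 16.6886%.
≈ 16.7%.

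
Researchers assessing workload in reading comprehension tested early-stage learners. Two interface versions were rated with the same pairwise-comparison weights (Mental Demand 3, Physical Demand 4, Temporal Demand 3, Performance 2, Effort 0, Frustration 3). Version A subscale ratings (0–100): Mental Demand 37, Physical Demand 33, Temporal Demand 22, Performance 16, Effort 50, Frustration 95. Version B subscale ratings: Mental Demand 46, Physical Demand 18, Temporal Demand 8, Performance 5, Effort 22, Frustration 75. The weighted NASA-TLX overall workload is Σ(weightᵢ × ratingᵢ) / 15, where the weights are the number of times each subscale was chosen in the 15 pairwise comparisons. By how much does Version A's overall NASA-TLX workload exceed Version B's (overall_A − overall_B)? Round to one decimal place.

Version A weighted sum = 3·37 + 4·33 + 3·22 + 2·16 + 0·50 + 3·95 = 111 + 132 + 66 + 32 + 0 + 285 = 626; overall_A = 626/15 = 41.7333.
Version B weighted sum = 3·46 + 4·18 + 3·8 + 2·5 + 0·22 + 3·75 = 138 + 72 + 24 + 10 + 0 + 225 = 469; overall_B = 469/15 = 31.2667.
Difference = 41.7333 − 31.2667 = 10.4666 ≈ 10.5.

10.5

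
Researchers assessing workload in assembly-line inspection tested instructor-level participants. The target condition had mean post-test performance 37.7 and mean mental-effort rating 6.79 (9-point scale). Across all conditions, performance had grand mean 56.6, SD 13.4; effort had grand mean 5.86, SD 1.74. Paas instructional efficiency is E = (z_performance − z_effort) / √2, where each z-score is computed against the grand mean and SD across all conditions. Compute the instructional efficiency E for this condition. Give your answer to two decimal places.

z_performance = (37.7 − 56.6) / 13.4 = -18.9000 / 13.4 = -1.4104.
z_effort = (6.79 − 5.86) / 1.74 = 0.9300 / 1.74 = 0.5345.
z_P − z_E = -1.4104 − 0.5345 = -1.9449.
E = -1.9449 / √2 = -1.9449 / 1.41421 = -1.3753 ≈ -1.38.

-1.38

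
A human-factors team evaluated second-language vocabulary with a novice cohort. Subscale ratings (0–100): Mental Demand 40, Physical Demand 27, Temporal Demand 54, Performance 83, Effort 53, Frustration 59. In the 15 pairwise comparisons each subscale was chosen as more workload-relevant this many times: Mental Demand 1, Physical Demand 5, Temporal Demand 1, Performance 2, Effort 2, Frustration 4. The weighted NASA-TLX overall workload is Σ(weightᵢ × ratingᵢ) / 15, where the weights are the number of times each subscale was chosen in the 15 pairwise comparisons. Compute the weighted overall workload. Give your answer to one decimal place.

The tallies are the weights (they sum to 15).
Weighted sum = 1·40 + 5·27 + 1·54 + 2·83 + 2·53 + 4·59
            = 40 + 135 + 54 + 166 + 106 + 236 = 737.
Overall workload = 737 / 15 = 49.1333 ≈ 49.1.

49.1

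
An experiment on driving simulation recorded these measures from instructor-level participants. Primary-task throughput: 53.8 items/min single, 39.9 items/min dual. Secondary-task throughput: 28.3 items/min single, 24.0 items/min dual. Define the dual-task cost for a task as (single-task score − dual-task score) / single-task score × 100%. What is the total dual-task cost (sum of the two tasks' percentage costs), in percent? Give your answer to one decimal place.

41.0

Primary cost = (53.8 − 39.9) / 53.8 × 100% = 25.8364%.
Secondary cost = (28.3 − 24.0) / 28.3 × 100% = 15.1943%.
Total = 25.8364% + 15.1943% = 41.0307% ≈ 41.0%.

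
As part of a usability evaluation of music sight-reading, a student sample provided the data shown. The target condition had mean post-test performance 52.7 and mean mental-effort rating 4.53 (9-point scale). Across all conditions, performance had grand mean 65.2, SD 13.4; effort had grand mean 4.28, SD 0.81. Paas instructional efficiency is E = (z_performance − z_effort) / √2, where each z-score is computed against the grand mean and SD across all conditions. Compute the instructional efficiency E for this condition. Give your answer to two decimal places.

-0.88

z_performance = (52.7 − 65.2) / 13.4 = -12.5000 / 13.4 = -0.9328.
z_effort = (4.53 − 4.28) / 0.81 = 0.2500 / 0.81 = 0.3086.
z_P − z_E = -0.9328 − 0.3086 = -1.2414.
E = -1.2414 / √2 = -1.2414 / 1.41421 = -0.8778 ≈ -0.88.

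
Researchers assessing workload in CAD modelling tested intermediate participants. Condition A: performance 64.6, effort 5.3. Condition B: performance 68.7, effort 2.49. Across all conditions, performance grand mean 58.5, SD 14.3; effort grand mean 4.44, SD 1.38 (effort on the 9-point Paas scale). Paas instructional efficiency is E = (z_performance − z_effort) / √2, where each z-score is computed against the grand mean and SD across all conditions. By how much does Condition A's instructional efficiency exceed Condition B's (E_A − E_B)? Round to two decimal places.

-1.64

Condition A: z_P = (64.6 − 58.5)/14.3 = 0.4266; z_E = (5.3 − 4.44)/1.38 = 0.6232; E_A = (0.4266 − 0.6232)/√2 = -0.1390.
Condition B: z_P = (68.7 − 58.5)/14.3 = 0.7133; z_E = (2.49 − 4.44)/1.38 = -1.4130; E_B = (0.7133 − (-1.4130))/√2 = 1.5035.
E_A − E_B = -0.1390 − 1.5035 = -1.6425 ≈ -1.64.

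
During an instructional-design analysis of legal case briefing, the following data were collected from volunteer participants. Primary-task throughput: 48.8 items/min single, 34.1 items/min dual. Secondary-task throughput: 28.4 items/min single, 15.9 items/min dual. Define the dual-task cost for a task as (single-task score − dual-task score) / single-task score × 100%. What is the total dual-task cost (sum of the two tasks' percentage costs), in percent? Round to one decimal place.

74.1

Primary cost = (48.8 − 34.1) / 48.8 × 100% = 30.1230%.
Secondary cost = (28.4 − 15.9) / 28.4 × 100% = 44.0141%.
Total = 30.1230% + 44.0141% = 74.1371% ≈ 74.1%.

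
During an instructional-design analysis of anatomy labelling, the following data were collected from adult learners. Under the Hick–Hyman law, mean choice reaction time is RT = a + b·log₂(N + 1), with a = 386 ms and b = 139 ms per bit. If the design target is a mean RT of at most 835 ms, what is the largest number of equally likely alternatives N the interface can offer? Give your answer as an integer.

Set 386 + 139·log₂(N + 1) ≤ 835.
log₂(N + 1) ≤ (835 − 386) / 139 = 3.2302.
N + 1 ≤ 2^3.2302 = 9.3840.
N ≤ 8.3840, so the largest integer N is 8.

8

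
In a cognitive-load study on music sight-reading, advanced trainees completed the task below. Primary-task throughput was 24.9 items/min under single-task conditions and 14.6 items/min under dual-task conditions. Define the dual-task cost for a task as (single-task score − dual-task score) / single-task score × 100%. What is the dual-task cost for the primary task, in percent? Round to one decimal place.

Cost = (24.9 − 14.6) / 24.9 × 100%
     = 10.3000 / 24.9 × 100% = 41.3655%.
≈ 41.4%.

41.4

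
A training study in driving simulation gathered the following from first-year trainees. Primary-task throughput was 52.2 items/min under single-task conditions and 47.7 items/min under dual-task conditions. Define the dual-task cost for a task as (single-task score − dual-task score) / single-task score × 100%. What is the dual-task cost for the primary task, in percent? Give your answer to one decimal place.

8.6

Cost = (52.2 − 47.7) / 52.2 × 100%
     = 4.5000 / 52.2 × 100% = 8.6207%.
≈ 8.6%.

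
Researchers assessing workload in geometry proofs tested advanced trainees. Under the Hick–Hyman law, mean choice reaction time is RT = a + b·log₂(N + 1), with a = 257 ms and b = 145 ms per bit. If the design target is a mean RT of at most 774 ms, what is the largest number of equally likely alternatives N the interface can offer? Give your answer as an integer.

10

Set 257 + 145·log₂(N + 1) ≤ 774.
log₂(N + 1) ≤ (774 − 257) / 145 = 3.5655.
N + 1 ≤ 2^3.5655 = 11.8392.
N ≤ 10.8392, so the largest integer N is 10.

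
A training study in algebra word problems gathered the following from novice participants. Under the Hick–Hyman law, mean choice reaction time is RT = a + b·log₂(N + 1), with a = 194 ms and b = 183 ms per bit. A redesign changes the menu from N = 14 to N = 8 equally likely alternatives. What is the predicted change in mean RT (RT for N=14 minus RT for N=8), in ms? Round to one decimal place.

134.9

RT(14) = 194 + 183·log₂(15) = 194 + 183·3.9069 = 908.9627 ms.
RT(8) = 194 + 183·log₂(9) = 194 + 183·3.1699 = 774.0917 ms.
Difference = 908.9627 − 774.0917 = 134.8710 ≈ 134.9 ms.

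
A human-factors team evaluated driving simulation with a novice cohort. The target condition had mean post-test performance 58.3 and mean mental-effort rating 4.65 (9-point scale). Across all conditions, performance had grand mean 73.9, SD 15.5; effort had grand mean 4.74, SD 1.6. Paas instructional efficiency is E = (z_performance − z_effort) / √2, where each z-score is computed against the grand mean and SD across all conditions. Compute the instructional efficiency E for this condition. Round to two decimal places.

z_performance = (58.3 − 73.9) / 15.5 = -15.6000 / 15.5 = -1.0065.
z_effort = (4.65 − 4.74) / 1.6 = -0.0900 / 1.6 = -0.0562.
z_P − z_E = -1.0065 − (-0.0562) = -0.9503.
E = -0.9503 / √2 = -0.9503 / 1.41421 = -0.6720 ≈ -0.67.

-0.67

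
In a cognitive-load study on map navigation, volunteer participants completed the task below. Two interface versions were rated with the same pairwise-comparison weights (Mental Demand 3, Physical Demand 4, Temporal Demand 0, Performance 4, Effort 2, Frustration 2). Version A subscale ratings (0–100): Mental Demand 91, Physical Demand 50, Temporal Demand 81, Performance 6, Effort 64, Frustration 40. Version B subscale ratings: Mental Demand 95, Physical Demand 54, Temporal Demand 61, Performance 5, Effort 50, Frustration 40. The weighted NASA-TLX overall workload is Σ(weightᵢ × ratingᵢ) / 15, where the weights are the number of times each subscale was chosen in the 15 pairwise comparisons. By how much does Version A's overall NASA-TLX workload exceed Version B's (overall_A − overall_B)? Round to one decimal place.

Version A weighted sum = 3·91 + 4·50 + 0·81 + 4·6 + 2·64 + 2·40 = 273 + 200 + 0 + 24 + 128 + 80 = 705; overall_A = 705/15 = 47.0000.
Version B weighted sum = 3·95 + 4·54 + 0·61 + 4·5 + 2·50 + 2·40 = 285 + 216 + 0 + 20 + 100 + 80 = 701; overall_B = 701/15 = 46.7333.
Difference = 47.0000 − 46.7333 = 0.2667 ≈ 0.3.

0.3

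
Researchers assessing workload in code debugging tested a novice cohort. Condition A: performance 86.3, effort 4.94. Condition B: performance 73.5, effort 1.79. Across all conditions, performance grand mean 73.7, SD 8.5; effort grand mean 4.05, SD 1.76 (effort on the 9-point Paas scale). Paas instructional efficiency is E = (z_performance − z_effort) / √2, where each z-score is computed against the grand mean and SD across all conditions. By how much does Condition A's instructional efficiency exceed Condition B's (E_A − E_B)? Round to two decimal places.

-0.20

Condition A: z_P = (86.3 − 73.7)/8.5 = 1.4824; z_E = (4.94 − 4.05)/1.76 = 0.5057; E_A = (1.4824 − 0.5057)/√2 = 0.6906.
Condition B: z_P = (73.5 − 73.7)/8.5 = -0.0235; z_E = (1.79 − 4.05)/1.76 = -1.2841; E_B = (-0.0235 − (-1.2841))/√2 = 0.8914.
E_A − E_B = 0.6906 − 0.8914 = -0.2008 ≈ -0.20.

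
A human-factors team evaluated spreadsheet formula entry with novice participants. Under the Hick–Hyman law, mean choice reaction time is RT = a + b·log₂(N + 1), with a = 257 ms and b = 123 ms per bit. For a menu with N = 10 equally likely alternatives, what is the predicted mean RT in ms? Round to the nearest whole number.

log₂(10 + 1) = log₂(11) = 3.4594.
RT = 257 + 123 × 3.4594 = 257 + 425.5062 = 682.5062 ms.
≈ 683 ms.

683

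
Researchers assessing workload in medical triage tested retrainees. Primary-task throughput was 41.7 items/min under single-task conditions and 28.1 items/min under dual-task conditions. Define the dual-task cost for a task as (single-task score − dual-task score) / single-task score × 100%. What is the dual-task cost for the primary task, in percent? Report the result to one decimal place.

Cost = (41.7 − 28.1) / 41.7 × 100%
     = 13.6000 / 41.7 × 100% = 32.6139%.
≈ 32.6%.

32.6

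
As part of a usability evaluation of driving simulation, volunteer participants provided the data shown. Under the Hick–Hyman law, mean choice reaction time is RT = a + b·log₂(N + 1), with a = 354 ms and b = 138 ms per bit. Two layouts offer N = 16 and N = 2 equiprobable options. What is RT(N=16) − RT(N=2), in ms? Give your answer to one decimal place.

RT(16) = 354 + 138·log₂(17) = 354 + 138·4.0875 = 918.0750 ms.
RT(2) = 354 + 138·log₂(3) = 354 + 138·1.5850 = 572.7300 ms.
Difference = 918.0750 − 572.7300 = 345.3450 ≈ 345.3 ms.

345.3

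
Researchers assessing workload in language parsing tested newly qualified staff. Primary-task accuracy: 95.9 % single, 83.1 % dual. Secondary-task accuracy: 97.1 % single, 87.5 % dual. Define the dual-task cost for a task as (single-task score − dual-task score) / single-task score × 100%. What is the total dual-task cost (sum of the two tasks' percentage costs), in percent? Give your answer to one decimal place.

23.2

Primary cost = (95.9 − 83.1) / 95.9 × 100% = 13.3472%.
Secondary cost = (97.1 − 87.5) / 97.1 × 100% = 9.8867%.
Total = 13.3472% + 9.8867% = 23.2339% ≈ 23.2%.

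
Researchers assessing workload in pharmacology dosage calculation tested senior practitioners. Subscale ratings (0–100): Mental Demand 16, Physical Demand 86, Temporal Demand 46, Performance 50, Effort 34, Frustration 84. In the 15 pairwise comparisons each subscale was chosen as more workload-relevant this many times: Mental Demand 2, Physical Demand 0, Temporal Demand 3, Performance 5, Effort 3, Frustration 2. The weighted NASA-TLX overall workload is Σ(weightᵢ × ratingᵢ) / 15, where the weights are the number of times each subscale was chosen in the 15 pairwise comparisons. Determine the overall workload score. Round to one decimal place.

The tallies are the weights (they sum to 15).
Weighted sum = 2·16 + 0·86 + 3·46 + 5·50 + 3·34 + 2·84
            = 32 + 0 + 138 + 250 + 102 + 168 = 690.
Overall workload = 690 / 15 = 46.0000 ≈ 46.0.

46.0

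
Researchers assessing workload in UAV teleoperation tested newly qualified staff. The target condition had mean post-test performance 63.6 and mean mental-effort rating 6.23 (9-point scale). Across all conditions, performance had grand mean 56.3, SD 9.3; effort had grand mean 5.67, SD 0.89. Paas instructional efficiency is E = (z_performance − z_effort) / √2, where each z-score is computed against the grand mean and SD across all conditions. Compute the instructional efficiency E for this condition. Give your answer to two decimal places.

z_performance = (63.6 − 56.3) / 9.3 = 7.3000 / 9.3 = 0.7849.
z_effort = (6.23 − 5.67) / 0.89 = 0.5600 / 0.89 = 0.6292.
z_P − z_E = 0.7849 − 0.6292 = 0.1557.
E = 0.1557 / √2 = 0.1557 / 1.41421 = 0.1101 ≈ 0.11.

0.11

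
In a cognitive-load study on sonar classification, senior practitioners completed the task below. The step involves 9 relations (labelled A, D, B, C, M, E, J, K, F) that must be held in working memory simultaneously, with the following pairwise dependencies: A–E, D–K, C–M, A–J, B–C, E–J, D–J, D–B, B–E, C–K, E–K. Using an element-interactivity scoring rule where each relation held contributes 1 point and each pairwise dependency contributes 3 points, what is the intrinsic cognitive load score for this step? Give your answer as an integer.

42

Count of relations held simultaneously: 9.
Count of pairwise dependencies listed: 11.
Element contribution: 9 × 1 = 9.
Interaction contribution: 11 × 3 = 33.
Intrinsic load = 9 + 33 = 42.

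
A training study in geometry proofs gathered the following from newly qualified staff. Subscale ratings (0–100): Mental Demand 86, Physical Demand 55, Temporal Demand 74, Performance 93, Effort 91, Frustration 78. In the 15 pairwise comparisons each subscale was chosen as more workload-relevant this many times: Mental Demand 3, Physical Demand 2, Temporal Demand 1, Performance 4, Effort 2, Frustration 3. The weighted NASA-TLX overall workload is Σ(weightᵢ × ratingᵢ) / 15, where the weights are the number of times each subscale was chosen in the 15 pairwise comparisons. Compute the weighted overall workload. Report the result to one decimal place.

The tallies are the weights (they sum to 15).
Weighted sum = 3·86 + 2·55 + 1·74 + 4·93 + 2·91 + 3·78
            = 258 + 110 + 74 + 372 + 182 + 234 = 1230.
Overall workload = 1230 / 15 = 82.0000 ≈ 82.0.

82.0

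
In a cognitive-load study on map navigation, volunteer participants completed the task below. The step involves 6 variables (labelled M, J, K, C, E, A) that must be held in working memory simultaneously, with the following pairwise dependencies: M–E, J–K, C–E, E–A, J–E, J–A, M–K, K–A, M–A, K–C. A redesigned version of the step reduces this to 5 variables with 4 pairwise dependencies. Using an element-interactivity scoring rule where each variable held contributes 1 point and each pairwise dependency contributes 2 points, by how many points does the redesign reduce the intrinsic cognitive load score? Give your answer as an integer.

13

Original: 6 × 1 + 10 × 2 = 6 + 20 = 26.
Redesigned: 5 × 1 + 4 × 2 = 5 + 8 = 13.
Reduction = 26 − 13 = 13.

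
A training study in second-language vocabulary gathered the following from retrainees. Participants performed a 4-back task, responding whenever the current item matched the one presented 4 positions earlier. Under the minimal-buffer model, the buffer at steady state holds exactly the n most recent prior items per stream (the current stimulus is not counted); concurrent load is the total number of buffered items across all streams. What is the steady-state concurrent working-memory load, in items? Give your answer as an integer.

The buffer holds the 4 most recent prior items.
Steady-state concurrent load = 4 items.

4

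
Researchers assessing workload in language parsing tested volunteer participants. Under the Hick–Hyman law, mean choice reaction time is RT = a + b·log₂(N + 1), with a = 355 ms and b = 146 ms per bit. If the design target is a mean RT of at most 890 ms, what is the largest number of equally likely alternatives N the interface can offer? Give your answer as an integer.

Set 355 + 146·log₂(N + 1) ≤ 890.
log₂(N + 1) ≤ (890 − 355) / 146 = 3.6644.
N + 1 ≤ 2^3.6644 = 12.6793.
N ≤ 11.6793, so the largest integer N is 11.

11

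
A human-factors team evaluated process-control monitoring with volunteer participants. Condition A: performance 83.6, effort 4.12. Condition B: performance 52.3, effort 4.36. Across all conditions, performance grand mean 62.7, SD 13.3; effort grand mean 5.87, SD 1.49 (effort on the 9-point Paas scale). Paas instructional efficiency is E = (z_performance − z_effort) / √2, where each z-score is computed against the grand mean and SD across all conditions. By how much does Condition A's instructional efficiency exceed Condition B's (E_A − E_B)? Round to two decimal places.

1.78

Condition A: z_P = (83.6 − 62.7)/13.3 = 1.5714; z_E = (4.12 − 5.87)/1.49 = -1.1745; E_A = (1.5714 − (-1.1745))/√2 = 1.9416.
Condition B: z_P = (52.3 − 62.7)/13.3 = -0.7820; z_E = (4.36 − 5.87)/1.49 = -1.0134; E_B = (-0.7820 − (-1.0134))/√2 = 0.1636.
E_A − E_B = 1.9416 − 0.1636 = 1.7780 ≈ 1.78.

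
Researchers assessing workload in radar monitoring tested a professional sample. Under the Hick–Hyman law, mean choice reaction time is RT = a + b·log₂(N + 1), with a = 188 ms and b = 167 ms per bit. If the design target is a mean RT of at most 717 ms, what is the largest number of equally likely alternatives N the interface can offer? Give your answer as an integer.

7

Set 188 + 167·log₂(N + 1) ≤ 717.
log₂(N + 1) ≤ (717 − 188) / 167 = 3.1677.
N + 1 ≤ 2^3.1677 = 8.9861.
N ≤ 7.9861, so the largest integer N is 7.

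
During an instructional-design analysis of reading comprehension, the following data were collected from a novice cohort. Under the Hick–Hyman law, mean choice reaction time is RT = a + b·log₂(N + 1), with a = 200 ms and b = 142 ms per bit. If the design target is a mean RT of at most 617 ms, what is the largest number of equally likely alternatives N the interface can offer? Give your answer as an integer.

6

Set 200 + 142·log₂(N + 1) ≤ 617.
log₂(N + 1) ≤ (617 − 200) / 142 = 2.9366.
N + 1 ≤ 2^2.9366 = 7.6560.
N ≤ 6.6560, so the largest integer N is 6.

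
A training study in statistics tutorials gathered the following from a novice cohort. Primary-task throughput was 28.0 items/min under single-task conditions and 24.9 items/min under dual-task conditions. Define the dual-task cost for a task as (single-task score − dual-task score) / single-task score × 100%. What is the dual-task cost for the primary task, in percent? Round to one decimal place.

11.1

Cost = (28.0 − 24.9) / 28.0 × 100%
     = 3.1000 / 28.0 × 100% = 11.0714%.
≈ 11.1%.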